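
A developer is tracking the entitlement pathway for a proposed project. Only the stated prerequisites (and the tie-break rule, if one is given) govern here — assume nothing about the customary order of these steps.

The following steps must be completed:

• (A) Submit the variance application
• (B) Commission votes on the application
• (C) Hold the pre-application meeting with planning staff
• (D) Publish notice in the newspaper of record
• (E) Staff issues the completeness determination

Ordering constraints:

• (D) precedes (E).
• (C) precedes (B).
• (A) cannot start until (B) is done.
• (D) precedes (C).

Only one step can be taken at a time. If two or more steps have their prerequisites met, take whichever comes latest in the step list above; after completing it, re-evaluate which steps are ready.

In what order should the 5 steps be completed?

(D) is the only step with nothing outstanding, so it goes first.
(E) and (C) are both available; (E) is listed later → (E).
(C) needed (D), now all done → (C).
That leaves (B) as the only ready step → (B).
(A) is the only step now ready → (A).

(D) → (E) → (C) → (B) → (A)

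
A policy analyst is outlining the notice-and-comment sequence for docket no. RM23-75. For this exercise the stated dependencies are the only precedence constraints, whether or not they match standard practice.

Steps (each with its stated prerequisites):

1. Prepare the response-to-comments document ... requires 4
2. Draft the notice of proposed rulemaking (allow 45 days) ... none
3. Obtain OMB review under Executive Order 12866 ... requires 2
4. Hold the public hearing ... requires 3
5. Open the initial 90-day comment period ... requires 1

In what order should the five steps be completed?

2 is the only step with nothing outstanding, so it goes first.
That leaves 3 as the only ready step → 3.
4 is the only step now ready → 4.
1 is the only step now ready → 1.
That leaves 5 as the only ready step → 5.

2, 3, 4, 1, 5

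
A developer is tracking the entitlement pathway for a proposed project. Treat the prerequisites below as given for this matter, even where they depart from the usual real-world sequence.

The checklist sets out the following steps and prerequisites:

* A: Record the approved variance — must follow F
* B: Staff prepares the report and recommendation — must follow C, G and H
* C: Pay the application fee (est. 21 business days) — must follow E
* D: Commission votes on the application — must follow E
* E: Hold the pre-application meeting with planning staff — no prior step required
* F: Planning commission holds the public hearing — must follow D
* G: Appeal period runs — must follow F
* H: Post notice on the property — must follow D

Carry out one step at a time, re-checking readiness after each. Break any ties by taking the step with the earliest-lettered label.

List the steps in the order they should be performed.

Only E has no prerequisites, so it is first.
Now C and D have their prerequisites met. C has the earlier label, so C next.
That leaves D as the only ready step → D.
Ready: F and H. F has the earlier label → F.
Ready: A, G and H. A has the earlier label → A.
Now G and H have their prerequisites met. G has the earlier label, so G next.
Next only H has its prerequisites met → H.
B is the only step now ready → B.

E → C → D → F → A → G → H → B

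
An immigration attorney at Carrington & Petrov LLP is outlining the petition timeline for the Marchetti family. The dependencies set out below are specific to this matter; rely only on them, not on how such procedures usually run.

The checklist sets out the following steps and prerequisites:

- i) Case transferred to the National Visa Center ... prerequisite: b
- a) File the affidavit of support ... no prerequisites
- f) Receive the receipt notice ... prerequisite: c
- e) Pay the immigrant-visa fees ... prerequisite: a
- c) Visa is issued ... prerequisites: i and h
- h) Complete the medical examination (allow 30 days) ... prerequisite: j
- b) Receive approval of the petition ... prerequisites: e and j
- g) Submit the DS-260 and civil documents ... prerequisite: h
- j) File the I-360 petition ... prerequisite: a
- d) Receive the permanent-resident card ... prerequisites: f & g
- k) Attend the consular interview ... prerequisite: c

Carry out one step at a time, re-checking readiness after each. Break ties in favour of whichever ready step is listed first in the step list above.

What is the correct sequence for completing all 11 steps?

a has no prerequisites → a first.
Ready: e and j. e is listed earlier → e.
j needed a, now all done → j.
h and b are both available; h is listed earlier → h.
Ready: b and g. b is listed earlier → b.
Now i and g have their prerequisites met. i is listed earlier, so i next.
Ready: c and g. c is listed earlier → c.
f and k now also ready, so the ready set is {f, g, k}; f is listed earlier → f.
Now g and k have their prerequisites met. g is listed earlier, so g next.
Now d and k have their prerequisites met. d is listed earlier, so d next.
k needed c, now all done → k.

a → e → j → h → b → i → c → f → g → d → k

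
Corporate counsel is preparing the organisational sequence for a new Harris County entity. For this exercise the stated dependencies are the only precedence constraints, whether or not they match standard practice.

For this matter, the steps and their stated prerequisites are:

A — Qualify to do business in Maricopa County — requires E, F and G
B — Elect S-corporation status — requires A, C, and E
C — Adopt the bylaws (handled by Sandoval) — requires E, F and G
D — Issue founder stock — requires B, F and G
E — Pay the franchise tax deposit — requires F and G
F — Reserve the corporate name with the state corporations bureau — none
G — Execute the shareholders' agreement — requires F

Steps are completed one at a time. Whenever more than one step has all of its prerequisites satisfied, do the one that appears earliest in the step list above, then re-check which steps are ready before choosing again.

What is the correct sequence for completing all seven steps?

F, G, E, A, C, B, D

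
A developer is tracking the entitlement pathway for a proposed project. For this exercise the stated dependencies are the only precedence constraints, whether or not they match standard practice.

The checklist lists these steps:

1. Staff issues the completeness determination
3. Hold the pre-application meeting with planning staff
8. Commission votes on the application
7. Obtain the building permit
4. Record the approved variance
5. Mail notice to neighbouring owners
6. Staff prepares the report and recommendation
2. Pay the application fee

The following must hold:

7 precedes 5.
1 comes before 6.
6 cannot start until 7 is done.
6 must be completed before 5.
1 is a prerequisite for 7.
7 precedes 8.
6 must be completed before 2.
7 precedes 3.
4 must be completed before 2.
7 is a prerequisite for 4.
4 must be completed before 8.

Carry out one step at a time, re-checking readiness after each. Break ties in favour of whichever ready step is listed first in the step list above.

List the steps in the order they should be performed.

1 → 7 → 3 → 4 → 8 → 6 → 5 → 2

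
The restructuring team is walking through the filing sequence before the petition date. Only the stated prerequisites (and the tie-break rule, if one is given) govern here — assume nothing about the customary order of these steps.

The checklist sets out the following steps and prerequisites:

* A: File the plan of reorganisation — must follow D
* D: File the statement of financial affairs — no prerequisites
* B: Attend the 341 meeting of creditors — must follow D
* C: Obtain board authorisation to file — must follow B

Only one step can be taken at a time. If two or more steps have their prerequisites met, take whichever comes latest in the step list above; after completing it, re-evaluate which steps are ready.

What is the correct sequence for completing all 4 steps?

D has no prerequisites → D first.
Ready: B and A. B is listed later → B.
Now C and A have their prerequisites met. C is listed later, so C next.
A is the only step now ready → A.

D, B, C, A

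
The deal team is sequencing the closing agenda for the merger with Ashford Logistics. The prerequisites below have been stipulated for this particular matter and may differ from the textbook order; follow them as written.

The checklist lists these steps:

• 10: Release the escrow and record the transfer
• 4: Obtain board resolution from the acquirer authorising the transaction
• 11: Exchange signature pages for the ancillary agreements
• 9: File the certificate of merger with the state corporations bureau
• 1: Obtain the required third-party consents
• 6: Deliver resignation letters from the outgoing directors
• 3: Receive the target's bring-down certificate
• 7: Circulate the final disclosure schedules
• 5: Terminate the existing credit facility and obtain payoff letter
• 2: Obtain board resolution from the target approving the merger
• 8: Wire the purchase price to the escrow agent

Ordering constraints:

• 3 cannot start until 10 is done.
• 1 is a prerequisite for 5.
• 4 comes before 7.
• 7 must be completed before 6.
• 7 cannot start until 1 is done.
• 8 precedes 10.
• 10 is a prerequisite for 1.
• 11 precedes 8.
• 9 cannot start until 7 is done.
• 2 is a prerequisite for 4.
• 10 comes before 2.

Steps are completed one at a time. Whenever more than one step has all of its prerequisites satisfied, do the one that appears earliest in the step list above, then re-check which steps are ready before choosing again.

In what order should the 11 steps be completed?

11 → 8 → 10 → 1 → 3 → 5 → 2 → 4 → 7 → 9 → 6

11 has no prerequisites → 11 first.
Next only 8 has its prerequisites met → 8.
That leaves 10 as the only ready step → 10.
1, 3 and 2 are all available; 1 is listed earlier → 1.
Ready: 3, 5 and 2. 3 is listed earlier → 3.
Ready: 5 and 2. 5 is listed earlier → 5.
That leaves 2 as the only ready step → 2.
That leaves 4 as the only ready step → 4.
7 needed 4 and 1, now all done → 7.
Now 9 and 6 have their prerequisites met. 9 is listed earlier, so 9 next.
Next only 6 has its prerequisites met → 6.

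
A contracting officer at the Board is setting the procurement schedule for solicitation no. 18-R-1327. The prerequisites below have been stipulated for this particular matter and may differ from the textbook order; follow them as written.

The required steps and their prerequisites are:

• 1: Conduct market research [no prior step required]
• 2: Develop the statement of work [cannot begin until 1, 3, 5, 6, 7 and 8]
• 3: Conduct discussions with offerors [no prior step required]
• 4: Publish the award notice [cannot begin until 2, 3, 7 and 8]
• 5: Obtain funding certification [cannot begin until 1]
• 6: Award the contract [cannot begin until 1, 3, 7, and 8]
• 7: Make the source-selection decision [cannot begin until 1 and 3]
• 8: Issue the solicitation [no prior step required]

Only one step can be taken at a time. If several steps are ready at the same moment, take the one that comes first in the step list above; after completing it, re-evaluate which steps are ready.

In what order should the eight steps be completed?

1, 3 and 8 have no prerequisites; 1 is listed earlier, so 1 is first.
5 now also ready, so the ready set is {3, 5, 8}; 3 is listed earlier → 3.
Now 5, 7 and 8 have their prerequisites met. 5 is listed earlier, so 5 next.
Ready: 7 and 8. 7 is listed earlier → 7.
8 is the only step now ready → 8.
6 is the only step now ready → 6.
2 is the only step now ready → 2.
4 needed 2, 3, 7 and 8, now all done → 4.

1 3 5 7 8 6 2 4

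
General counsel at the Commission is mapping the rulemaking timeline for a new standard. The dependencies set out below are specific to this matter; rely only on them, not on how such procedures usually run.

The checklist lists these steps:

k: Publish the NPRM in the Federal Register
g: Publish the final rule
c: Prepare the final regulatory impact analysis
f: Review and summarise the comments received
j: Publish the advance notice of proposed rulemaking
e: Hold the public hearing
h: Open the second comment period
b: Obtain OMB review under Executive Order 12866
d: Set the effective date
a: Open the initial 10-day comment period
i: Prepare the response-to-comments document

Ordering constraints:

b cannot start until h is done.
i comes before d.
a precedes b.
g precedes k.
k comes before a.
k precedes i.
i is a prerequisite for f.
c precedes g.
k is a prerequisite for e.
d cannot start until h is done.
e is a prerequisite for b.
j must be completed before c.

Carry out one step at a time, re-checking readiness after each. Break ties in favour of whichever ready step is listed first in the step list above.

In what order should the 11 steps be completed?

j, c, g, k, e, h, a, b, i, f, d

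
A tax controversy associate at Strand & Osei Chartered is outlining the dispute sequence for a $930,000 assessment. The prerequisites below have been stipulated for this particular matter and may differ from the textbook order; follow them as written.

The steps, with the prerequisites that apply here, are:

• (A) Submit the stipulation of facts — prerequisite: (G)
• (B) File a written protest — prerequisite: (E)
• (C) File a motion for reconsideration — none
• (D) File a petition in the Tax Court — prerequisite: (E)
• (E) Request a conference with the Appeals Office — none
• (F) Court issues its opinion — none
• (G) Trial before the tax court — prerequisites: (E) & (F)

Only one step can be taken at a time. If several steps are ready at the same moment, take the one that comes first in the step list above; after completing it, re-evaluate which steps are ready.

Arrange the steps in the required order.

Nothing is required for (C), (E) and (F). (C) is listed earlier → (C) first.
Ready: (E) and (F). (E) is listed earlier → (E).
(B), (D) and (F) are all available; (B) is listed earlier → (B).
Now (D) and (F) have their prerequisites met. (D) is listed earlier, so (D) next.
That leaves (F) as the only ready step → (F).
Next only (G) has its prerequisites met → (G).
That leaves (A) as the only ready step → (A).

(C), (E), (B), (D), (F), (G), (A)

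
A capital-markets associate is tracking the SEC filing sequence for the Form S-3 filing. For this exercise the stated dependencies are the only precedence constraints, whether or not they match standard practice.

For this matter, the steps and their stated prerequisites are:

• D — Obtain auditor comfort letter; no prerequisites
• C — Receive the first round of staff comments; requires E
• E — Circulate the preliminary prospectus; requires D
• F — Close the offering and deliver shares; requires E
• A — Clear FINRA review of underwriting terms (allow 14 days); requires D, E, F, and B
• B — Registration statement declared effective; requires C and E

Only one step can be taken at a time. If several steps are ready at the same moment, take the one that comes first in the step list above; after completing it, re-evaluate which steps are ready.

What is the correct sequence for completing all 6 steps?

D, E, C, F, B, A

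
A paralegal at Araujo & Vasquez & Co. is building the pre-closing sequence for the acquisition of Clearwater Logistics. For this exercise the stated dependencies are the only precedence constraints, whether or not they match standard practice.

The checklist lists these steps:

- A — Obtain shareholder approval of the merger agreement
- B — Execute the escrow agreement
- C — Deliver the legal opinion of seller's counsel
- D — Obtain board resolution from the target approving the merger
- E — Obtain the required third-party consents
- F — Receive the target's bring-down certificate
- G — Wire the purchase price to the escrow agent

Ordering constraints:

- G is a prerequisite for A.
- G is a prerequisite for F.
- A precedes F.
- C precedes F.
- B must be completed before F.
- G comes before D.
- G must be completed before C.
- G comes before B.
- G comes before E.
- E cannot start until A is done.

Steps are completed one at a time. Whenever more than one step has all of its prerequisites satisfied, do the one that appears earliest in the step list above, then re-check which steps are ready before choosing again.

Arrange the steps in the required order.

G is the only step with nothing outstanding, so it goes first.
A, B, C and D are all available; A is listed earlier → A.
Now B, C, D and E have their prerequisites met. B is listed earlier, so B next.
C, D and E are all available; C is listed earlier → C.
F now also ready, so the ready set is {D, E, F}; D is listed earlier → D.
Ready: E and F. E is listed earlier → E.
Next only F has its prerequisites met → F.

G, A, B, C, D, E, F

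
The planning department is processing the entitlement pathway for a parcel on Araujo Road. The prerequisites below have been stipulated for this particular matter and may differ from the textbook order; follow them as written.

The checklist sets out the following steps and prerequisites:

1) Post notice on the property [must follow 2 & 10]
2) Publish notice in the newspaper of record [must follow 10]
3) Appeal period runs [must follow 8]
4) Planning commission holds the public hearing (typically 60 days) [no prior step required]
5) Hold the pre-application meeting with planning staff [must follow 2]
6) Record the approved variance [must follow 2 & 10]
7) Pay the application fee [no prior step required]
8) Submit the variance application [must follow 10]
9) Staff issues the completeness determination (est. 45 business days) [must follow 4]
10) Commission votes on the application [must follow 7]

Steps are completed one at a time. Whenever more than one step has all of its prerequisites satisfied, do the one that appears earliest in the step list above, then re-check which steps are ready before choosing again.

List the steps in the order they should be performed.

4, 7, 9, 10, 2, 1, 5, 6, 8, 3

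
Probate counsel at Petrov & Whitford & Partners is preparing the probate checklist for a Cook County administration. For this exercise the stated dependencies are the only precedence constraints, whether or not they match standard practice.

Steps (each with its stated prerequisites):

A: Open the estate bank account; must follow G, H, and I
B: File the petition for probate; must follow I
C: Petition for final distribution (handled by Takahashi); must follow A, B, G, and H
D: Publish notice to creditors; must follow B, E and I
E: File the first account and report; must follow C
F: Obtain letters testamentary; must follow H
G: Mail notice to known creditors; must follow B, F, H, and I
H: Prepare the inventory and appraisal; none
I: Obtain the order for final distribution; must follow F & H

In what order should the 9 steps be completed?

H F I B G A C E D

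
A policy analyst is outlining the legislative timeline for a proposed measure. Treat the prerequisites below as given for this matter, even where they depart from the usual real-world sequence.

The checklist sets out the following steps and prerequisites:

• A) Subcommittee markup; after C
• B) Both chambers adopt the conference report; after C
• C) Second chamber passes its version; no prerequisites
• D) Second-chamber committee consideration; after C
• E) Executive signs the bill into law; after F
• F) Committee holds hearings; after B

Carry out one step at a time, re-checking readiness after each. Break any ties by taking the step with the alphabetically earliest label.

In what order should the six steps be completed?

C has no prerequisites → C first.
Now A, B and D have their prerequisites met. A has the earlier label, so A next.
Ready: B and D. B has the earlier label → B.
D and F are both available; D has the earlier label → D.
F is the only step now ready → F.
E needed F, now all done → E.

C A B D F E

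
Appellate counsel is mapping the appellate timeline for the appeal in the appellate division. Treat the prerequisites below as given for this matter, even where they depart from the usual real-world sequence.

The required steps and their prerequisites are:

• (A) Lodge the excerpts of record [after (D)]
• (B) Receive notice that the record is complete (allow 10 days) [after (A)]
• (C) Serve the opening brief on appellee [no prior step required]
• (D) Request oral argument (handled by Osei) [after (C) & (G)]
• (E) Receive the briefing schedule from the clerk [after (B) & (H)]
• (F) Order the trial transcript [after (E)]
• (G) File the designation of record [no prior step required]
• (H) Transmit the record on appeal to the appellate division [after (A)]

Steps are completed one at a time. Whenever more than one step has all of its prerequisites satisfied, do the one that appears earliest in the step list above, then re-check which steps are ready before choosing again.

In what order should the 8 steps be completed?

(C) and (G) have no prerequisites; (C) is listed earlier, so (C) is first.
That leaves (G) as the only ready step → (G).
(D) is the only step now ready → (D).
That leaves (A) as the only ready step → (A).
Now (B) and (H) have their prerequisites met. (B) is listed earlier, so (B) next.
(H) needed (A), now all done → (H).
That leaves (E) as the only ready step → (E).
Next only (F) has its prerequisites met → (F).

(C), (G), (D), (A), (B), (H), (E), (F)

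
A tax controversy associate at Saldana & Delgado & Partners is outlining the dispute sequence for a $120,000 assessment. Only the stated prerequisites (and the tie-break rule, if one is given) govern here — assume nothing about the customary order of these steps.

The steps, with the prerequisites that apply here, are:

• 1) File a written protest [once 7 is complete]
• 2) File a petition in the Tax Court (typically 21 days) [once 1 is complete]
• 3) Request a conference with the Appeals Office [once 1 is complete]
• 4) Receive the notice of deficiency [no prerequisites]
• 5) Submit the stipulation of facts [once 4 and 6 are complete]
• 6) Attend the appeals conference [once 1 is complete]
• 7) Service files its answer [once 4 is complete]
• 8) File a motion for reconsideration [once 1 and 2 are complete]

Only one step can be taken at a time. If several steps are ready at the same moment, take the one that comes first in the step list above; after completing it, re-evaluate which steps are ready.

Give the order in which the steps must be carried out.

4 has no prerequisites → 4 first.
7 needed 4, now all done → 7.
1 needed 7, now all done → 1.
Ready: 2, 3 and 6. 2 is listed earlier → 2.
8 now also ready, so the ready set is {3, 6, 8}; 3 is listed earlier → 3.
Now 6 and 8 have their prerequisites met. 6 is listed earlier, so 6 next.
Now 5 and 8 have their prerequisites met. 5 is listed earlier, so 5 next.
8 needed 1 and 2, now all done → 8.

4 7 1 2 3 6 5 8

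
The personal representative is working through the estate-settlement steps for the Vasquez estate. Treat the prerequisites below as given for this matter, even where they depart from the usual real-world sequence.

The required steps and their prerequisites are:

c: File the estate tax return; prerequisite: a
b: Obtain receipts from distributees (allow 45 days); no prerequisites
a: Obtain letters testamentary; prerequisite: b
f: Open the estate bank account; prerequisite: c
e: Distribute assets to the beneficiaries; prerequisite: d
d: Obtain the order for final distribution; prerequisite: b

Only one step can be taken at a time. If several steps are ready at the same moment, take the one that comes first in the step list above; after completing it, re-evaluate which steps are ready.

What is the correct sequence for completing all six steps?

b is the only step with nothing outstanding, so it goes first.
a and d are both available; a is listed earlier → a.
c now also ready, so the ready set is {c, d}; c is listed earlier → c.
f and d are both available; f is listed earlier → f.
d needed b, now all done → d.
e needed d, now all done → e.

b, a, c, f, d, e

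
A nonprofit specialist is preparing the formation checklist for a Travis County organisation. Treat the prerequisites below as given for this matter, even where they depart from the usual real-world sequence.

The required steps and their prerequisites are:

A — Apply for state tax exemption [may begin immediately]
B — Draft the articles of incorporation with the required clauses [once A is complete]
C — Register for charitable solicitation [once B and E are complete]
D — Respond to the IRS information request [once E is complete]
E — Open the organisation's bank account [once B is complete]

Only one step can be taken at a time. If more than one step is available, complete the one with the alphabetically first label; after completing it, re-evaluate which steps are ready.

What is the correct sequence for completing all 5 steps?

A, B, E, C, D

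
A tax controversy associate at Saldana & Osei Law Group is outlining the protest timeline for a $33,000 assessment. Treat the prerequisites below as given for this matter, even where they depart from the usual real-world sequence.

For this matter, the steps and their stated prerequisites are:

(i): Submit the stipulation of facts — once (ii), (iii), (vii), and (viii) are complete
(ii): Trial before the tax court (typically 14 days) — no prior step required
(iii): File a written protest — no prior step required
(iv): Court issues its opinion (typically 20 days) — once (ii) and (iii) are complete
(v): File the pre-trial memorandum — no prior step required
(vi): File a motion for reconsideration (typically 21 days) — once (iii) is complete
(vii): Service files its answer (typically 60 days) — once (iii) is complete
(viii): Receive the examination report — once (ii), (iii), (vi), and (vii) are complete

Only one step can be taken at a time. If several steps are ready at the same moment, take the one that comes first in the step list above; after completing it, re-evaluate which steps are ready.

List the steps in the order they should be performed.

(ii), (iii), (iv), (v), (vi), (vii), (viii), (i)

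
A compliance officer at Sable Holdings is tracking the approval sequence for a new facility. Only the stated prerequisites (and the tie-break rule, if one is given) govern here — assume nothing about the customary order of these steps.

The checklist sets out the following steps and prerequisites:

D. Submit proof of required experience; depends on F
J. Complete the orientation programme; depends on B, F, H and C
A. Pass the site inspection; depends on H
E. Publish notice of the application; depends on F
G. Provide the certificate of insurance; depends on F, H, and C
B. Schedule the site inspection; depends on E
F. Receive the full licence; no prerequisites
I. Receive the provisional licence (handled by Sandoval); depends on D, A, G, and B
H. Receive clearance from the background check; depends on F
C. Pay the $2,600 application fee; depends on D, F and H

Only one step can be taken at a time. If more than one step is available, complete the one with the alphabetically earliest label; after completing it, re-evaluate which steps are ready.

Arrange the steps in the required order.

Only F has no prerequisites, so it is first.
D, E and H are all available; D has the earlier label → D.
Now E and H have their prerequisites met. E has the earlier label, so E next.
B and H are both available; B has the earlier label → B.
Next only H has its prerequisites met → H.
Ready: A and C. A has the earlier label → A.
C needed D, F and H, now all done → C.
Ready: G and J. G has the earlier label → G.
I now also ready, so the ready set is {I, J}; I has the earlier label → I.
Next only J has its prerequisites met → J.

F, D, E, B, H, A, C, G, I, J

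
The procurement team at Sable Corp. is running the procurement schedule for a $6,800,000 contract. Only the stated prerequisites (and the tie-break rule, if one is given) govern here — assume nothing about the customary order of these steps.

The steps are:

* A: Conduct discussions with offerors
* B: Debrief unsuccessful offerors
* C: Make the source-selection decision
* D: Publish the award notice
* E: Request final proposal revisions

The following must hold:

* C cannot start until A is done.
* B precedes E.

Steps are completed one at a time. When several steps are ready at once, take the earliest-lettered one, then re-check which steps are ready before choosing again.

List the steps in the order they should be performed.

A, B and D have no prerequisites; A has the earlier label, so A is first.
B, C and D are all available; B has the earlier label → B.
C, D and E are all available; C has the earlier label → C.
Ready: D and E. D has the earlier label → D.
E is the only step now ready → E.

A, B, C, D, E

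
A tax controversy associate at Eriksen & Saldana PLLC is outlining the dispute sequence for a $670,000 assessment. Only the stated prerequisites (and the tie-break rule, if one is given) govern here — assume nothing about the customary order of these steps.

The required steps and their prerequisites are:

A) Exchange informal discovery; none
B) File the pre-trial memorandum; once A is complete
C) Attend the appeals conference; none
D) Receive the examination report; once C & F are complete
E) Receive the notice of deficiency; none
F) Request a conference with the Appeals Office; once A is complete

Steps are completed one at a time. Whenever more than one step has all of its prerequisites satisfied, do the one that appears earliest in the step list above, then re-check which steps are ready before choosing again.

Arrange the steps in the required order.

A, C and E have no prerequisites; A is listed earlier, so A is first.
B, C, E and F are all available; B is listed earlier → B.
C, E and F are all available; C is listed earlier → C.
Ready: E and F. E is listed earlier → E.
F is the only step now ready → F.
D needed C and F, now all done → D.

A B C E F D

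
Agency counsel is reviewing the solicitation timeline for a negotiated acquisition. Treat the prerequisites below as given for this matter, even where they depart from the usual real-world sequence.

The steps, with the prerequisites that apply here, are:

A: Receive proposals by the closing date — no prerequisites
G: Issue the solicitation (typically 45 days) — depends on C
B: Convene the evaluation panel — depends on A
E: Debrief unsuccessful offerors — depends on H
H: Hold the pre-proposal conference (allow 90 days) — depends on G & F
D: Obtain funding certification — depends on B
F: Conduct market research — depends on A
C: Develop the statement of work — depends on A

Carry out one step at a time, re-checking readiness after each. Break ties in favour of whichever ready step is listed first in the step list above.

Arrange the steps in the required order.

A B D F C G H E

A is the only step with nothing outstanding, so it goes first.
Ready: B, F and C. B is listed earlier → B.
D now also ready, so the ready set is {D, F, C}; D is listed earlier → D.
Now F and C have their prerequisites met. F is listed earlier, so F next.
C is the only step now ready → C.
G needed C, now all done → G.
H needed G and F, now all done → H.
E needed H, now all done → E.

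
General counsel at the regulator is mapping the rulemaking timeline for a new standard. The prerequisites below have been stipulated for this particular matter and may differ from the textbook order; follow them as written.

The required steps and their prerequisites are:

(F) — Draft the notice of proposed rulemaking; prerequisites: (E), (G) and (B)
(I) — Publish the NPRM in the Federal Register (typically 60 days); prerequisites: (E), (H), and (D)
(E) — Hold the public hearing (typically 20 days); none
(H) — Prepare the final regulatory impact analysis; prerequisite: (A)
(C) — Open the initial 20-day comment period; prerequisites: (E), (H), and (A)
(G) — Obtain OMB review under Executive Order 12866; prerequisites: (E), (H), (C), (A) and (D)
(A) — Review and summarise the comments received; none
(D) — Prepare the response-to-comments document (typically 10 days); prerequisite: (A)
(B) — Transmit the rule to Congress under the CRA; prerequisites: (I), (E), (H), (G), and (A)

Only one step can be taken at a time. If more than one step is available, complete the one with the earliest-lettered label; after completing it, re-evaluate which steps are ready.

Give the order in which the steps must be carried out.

(A) → (D) → (E) → (H) → (C) → (G) → (I) → (B) → (F)

Nothing is required for (A) and (E). (A) has the earlier label → (A) first.
(D) and (H) now also ready, so the ready set is {(D), (E), (H)}; (D) has the earlier label → (D).
Now (E) and (H) have their prerequisites met. (E) has the earlier label, so (E) next.
(H) needed (A), now all done → (H).
(C) and (I) are both available; (C) has the earlier label → (C).
Now (G) and (I) have their prerequisites met. (G) has the earlier label, so (G) next.
Next only (I) has its prerequisites met → (I).
That leaves (B) as the only ready step → (B).
(F) needed (B), (E) and (G), now all done → (F).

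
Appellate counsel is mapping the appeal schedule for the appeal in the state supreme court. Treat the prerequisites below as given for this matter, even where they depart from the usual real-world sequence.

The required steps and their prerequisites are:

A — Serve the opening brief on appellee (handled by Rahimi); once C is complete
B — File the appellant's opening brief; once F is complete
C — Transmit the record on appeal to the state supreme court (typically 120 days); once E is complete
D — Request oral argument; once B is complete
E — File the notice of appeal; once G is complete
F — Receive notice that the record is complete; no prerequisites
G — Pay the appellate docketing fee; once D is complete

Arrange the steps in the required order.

F is the only step with nothing outstanding, so it goes first.
Next only B has its prerequisites met → B.
D needed B, now all done → D.
Next only G has its prerequisites met → G.
E is the only step now ready → E.
Next only C has its prerequisites met → C.
A needed C, now all done → A.

F, B, D, G, E, C, A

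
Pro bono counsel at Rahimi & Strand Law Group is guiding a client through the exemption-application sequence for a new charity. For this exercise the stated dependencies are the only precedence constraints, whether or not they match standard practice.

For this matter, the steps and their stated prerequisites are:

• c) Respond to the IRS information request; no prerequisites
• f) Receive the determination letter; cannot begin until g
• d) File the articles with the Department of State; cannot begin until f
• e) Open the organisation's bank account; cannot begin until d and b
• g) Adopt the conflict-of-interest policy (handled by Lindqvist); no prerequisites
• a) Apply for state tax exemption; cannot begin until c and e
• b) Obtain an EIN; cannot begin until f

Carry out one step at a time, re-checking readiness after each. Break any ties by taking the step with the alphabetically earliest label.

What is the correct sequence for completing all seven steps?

c g f b d e a

Nothing is required for c and g. c has the earlier label → c first.
That leaves g as the only ready step → g.
f needed g, now all done → f.
b and d are both available; b has the earlier label → b.
d is the only step now ready → d.
Next only e has its prerequisites met → e.
a needed c and e, now all done → a.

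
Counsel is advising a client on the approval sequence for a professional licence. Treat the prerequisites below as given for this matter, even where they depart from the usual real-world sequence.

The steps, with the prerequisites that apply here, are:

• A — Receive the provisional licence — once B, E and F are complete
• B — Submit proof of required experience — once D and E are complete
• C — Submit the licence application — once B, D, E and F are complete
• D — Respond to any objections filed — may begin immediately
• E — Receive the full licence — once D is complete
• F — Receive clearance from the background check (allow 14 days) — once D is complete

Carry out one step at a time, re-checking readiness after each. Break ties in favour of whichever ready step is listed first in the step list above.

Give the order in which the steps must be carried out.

D, E, B, F, A, C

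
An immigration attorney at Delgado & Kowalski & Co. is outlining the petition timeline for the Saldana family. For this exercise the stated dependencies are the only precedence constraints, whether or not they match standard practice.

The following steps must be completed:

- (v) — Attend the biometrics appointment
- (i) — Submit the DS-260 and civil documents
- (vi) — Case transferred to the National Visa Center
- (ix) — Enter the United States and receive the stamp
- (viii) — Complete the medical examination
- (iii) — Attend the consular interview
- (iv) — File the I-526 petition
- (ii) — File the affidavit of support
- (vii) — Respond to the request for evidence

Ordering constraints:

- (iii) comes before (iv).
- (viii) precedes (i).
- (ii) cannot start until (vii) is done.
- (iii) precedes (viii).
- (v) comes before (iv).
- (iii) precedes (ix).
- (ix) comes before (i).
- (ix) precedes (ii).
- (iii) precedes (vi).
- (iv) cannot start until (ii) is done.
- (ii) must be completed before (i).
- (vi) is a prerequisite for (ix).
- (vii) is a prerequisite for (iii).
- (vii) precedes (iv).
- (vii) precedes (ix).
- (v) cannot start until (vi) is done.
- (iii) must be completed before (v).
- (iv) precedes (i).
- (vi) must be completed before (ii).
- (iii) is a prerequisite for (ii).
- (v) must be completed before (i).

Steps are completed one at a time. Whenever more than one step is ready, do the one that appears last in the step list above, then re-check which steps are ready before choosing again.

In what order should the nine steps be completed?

(vii) has no prerequisites → (vii) first.
(iii) needed (vii), now all done → (iii).
Ready: (viii) and (vi). (viii) is listed later → (viii).
(vi) needed (iii), now all done → (vi).
Ready: (ix) and (v). (ix) is listed later → (ix).
(ii) now also ready, so the ready set is {(ii), (v)}; (ii) is listed later → (ii).
That leaves (v) as the only ready step → (v).
(iv) needed (vii), (ii), (iii) and (v), now all done → (iv).
(i) needed (ii), (iv), (viii), (ix) and (v), now all done → (i).

(vii) (iii) (viii) (vi) (ix) (ii) (v) (iv) (i)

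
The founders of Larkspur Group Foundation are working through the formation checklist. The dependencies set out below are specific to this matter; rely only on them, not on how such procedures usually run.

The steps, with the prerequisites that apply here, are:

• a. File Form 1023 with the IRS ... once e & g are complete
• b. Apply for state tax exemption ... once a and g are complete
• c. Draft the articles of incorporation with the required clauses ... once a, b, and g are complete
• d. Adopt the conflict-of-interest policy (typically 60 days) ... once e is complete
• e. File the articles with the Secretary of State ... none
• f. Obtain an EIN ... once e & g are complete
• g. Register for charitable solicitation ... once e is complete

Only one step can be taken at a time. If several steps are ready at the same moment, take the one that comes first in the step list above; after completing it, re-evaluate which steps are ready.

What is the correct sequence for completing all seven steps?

e d g a b c f

e has no prerequisites → e first.
d and g are both available; d is listed earlier → d.
That leaves g as the only ready step → g.
Ready: a and f. a is listed earlier → a.
b and f are both available; b is listed earlier → b.
Now c and f have their prerequisites met. c is listed earlier, so c next.
Next only f has its prerequisites met → f.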